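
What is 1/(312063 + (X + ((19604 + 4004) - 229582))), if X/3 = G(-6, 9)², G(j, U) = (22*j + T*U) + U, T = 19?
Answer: 1/113001 ≈ 8.8495e-6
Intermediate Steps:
G(j, U) = 20*U + 22*j (G(j, U) = (22*j + 19*U) + U = (19*U + 22*j) + U = 20*U + 22*j)
X = 6912 (X = 3*(20*9 + 22*(-6))² = 3*(180 - 132)² = 3*48² = 3*2304 = 6912)
1/(312063 + (X + ((19604 + 4004) - 229582))) = 1/(312063 + (6912 + ((19604 + 4004) - 229582))) = 1/(312063 + (6912 + (23608 - 229582))) = 1/(312063 + (6912 - 205974)) = 1/(312063 - 199062) = 1/113001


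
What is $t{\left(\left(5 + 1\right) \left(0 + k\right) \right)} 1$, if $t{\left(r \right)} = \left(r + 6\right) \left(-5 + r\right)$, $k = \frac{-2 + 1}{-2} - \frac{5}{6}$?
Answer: $-28$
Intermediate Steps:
$k = - \frac{1}{3}$ ($k = \left(-1\right) \left(- \frac{1}{2}\right) - \frac{5}{6} = \frac{1}{2} - \frac{5}{6} = - \frac{1}{3} \approx -0.33333$)
$t{\left(r \right)} = \left(-5 + r\right) \left(6 + r\right)$ ($t{\left(r \right)} = \left(6 + r\right) \left(-5 + r\right) = \left(-5 + r\right) \left(6 + r\right)$)
$t{\left(\left(5 + 1\right) \left(0 + k\right) \right)} 1 = \left(-30 + \left(5 + 1\right) \left(0 - \frac{1}{3}\right) + \left(\left(5 + 1\right) \left(0 - \frac{1}{3}\right)\right)^{2}\right) 1 = \left(-30 + 6 \left(- \frac{1}{3}\right) + \left(6 \left(- \frac{1}{3}\right)\right)^{2}\right) 1 = \left(-30 - 2 + \left(-2\right)^{2}\right) 1 = \left(-30 - 2 + 4\right) 1 = \left(-28\right) 1 = -28$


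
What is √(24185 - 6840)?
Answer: √17345 ≈ 131.70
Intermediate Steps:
√(24185 - 6840) = √17345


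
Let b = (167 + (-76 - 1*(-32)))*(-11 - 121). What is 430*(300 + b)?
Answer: -6852480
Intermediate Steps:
b = -16236 (b = (167 + (-76 + 32))*(-132) = (167 - 44)*(-132) = 123*(-132) = -16236)
430*(300 + b) = 430*(300 - 16236) = 430*(-15936) = -6852480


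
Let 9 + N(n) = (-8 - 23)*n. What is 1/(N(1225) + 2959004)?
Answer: 1/2921020 ≈ 3.4235e-7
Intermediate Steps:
N(n) = -9 - 31*n (N(n) = -9 + (-8 - 23)*n = -9 - 31*n)
1/(N(1225) + 2959004) = 1/((-9 - 31*1225) + 2959004) = 1/((-9 - 37975) + 2959004) = 1/(-37984 + 2959004) = 1/2921020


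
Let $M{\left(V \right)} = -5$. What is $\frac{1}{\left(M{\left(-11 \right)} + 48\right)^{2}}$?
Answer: $\frac{1}{1849} \approx 0.00054083$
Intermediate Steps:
$\frac{1}{\left(M{\left(-11 \right)} + 48\right)^{2}} = \frac{1}{\left(-5 + 48\right)^{2}} = \frac{1}{43^{2}} = \frac{1}{1849}$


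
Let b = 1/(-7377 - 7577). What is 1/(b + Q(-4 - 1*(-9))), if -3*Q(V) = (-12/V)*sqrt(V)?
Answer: 74770/3577953851 + 894488464*sqrt(5)/3577953851 ≈ 0.55904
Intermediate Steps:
Q(V) = 4/sqrt(V) (Q(V) = -(-12/V)*sqrt(V)/3 = -(-4)/sqrt(V) = 4/sqrt(V))
b = -1/14954 (b = 1/(-14954) = -1/14954 ≈ -6.6872e-5)
1/(b + Q(-4 - 1*(-9))) = 1/(-1/14954 + 4/sqrt(-4 - 1*(-9))) = 1/(-1/14954 + 4/sqrt(-4 + 9)) = 1/(-1/14954 + 4/sqrt(5)) = 1/(-1/14954 + 4*(sqrt(5)/5)) = 1/(-1/14954 + 4*sqrt(5)/5)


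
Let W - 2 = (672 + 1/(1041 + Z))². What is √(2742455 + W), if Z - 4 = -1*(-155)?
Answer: √4599420652801/1200 ≈ 1787.2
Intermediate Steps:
Z = 159 (Z = 4 - 1*(-155) = 4 + 155 = 159)
W = 650285452801/1440000 (W = 2 + (672 + 1/(1041 + 159))² = 2 + (672 + 1/1200)² = 2 + (806401/1200)² = 2 + 650282572801/1440000 = 650285452801/1440000 ≈ 4.5159e+5)
√(2742455 + W) = √(2742455 + 650285452801/1440000) = √(4599420652801/1440000) = √4599420652801/1200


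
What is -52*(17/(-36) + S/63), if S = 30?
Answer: -13/63 ≈ -0.20635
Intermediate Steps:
-52*(17/(-36) + S/63) = -52*(17/(-36) + 30/63) = -52*(17*(-1/36) + 30*(1/63)) = -52*(-17/36 + 10/21) = -52*1/252 = -13/63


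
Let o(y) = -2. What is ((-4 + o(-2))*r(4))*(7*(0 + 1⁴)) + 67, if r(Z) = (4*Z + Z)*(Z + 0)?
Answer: -3293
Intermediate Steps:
r(Z) = 5*Z² (r(Z) = (5*Z)*Z = 5*Z²)
((-4 + o(-2))*r(4))*(7*(0 + 1⁴)) + 67 = ((-4 - 2)*(5*4²))*(7*(0 + 1⁴)) + 67 = (-30*16)*(7*(0 + 1)) + 67 = (-6*80)*(7*1) + 67 = -480*7 + 67 = -3360 + 67 = -3293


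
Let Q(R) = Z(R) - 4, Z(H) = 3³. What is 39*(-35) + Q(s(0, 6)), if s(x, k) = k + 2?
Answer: -1342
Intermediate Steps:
s(x, k) = 2 + k
Z(H) = 27
Q(R) = 23 (Q(R) = 27 - 4 = 23)
39*(-35) + Q(s(0, 6)) = 39*(-35) + 23 = -1365 + 23 = -1342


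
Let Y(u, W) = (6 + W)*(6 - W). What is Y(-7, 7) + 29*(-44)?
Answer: -1289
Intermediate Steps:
Y(-7, 7) + 29*(-44) = (36 - 1*7**2) + 29*(-44) = (36 - 1*49) - 1276 = (36 - 49) - 1276 = -13 - 1276 = -1289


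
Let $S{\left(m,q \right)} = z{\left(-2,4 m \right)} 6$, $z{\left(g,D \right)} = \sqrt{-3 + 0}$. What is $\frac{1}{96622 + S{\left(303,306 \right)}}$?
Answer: $\frac{48311}{4667905496} - \frac{3 i \sqrt{3}}{4667905496} \approx 1.035 \cdot 10^{-5} - 1.1132 \cdot 10^{-9} i$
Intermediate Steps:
$z{\left(g,D \right)} = i \sqrt{3}$ ($z{\left(g,D \right)} = \sqrt{-3} = i \sqrt{3}$)
$S{\left(m,q \right)} = 6 i \sqrt{3}$ ($S{\left(m,q \right)} = i \sqrt{3} \cdot 6 = 6 i \sqrt{3}$)
$\frac{1}{96622 + S{\left(303,306 \right)}} = \frac{1}{96622 + 6 i \sqrt{3}}$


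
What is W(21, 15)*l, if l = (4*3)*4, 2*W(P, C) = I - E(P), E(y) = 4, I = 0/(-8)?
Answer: -96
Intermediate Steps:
I = 0 (I = 0*(-⅛) = 0)
W(P, C) = -2 (W(P, C) = (0 - 1*4)/2 = (0 - 4)/2 = (½)*(-4) = -2)
l = 48 (l = 12*4 = 48)
W(21, 15)*l = -2*48 = -96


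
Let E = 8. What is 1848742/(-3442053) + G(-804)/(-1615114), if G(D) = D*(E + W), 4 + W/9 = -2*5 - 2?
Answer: -1681148464910/2779653994521 ≈ -0.60480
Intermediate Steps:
W = -144 (W = -36 + 9*(-2*5 - 2) = -36 + 9*(-10 - 2) = -36 + 9*(-12) = -36 - 108 = -144)
G(D) = -136*D (G(D) = D*(8 - 144) = D*(-136) = -136*D)
1848742/(-3442053) + G(-804)/(-1615114) = 1848742/(-3442053) - 136*(-804)/(-1615114) = 1848742*(-1/3442053) + 109344*(-1/1615114) = -1848742/3442053 - 54672/807557 = -1681148464910/2779653994521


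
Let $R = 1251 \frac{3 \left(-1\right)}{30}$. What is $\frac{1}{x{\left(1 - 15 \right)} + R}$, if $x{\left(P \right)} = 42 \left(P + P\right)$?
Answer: $- \frac{10}{13011} \approx -0.00076858$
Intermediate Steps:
$x{\left(P \right)} = 84 P$ ($x{\left(P \right)} = 42 \cdot 2 P = 84 P$)
$R = - \frac{1251}{10}$ ($R = 1251 \left(\left(-3\right) \frac{1}{30}\right) = 1251 \left(- \frac{1}{10}\right) = - \frac{1251}{10} \approx -125.1$)
$\frac{1}{x{\left(1 - 15 \right)} + R} = \frac{1}{84 \left(1 - 15\right) - \frac{1251}{10}} = \frac{1}{84 \left(-14\right) - \frac{1251}{10}} = \frac{1}{-1176 - \frac{1251}{10}} = \frac{1}{- \frac{13011}{10}} = - \frac{10}{13011}$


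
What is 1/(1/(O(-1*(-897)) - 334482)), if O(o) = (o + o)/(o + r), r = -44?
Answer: -285311352/853 ≈ -3.3448e+5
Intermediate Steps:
O(o) = 2*o/(-44 + o) (O(o) = (o + o)/(o - 44) = (2*o)/(-44 + o) = 2*o/(-44 + o))
1/(1/(O(-1*(-897)) - 334482)) = 1/(1/(2*(-1*(-897))/(-44 - 1*(-897)) - 334482)) = 1/(1/(2*897/(-44 + 897) - 334482)) = 1/(1/(2*897/853 - 334482)) = 1/(1/(2*897*(1/853) - 334482)) = 1/(1/(1794/853 - 334482)) = 1/(1/(-285311352/853)) = 1/(-853/285311352) = -285311352/853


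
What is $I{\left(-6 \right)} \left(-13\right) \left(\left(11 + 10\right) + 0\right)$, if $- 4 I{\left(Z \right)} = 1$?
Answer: $\frac{273}{4} \approx 68.25$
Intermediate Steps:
$I{\left(Z \right)} = - \frac{1}{4}$ ($I{\left(Z \right)} = \left(- \frac{1}{4}\right) 1 = - \frac{1}{4}$)
$I{\left(-6 \right)} \left(-13\right) \left(\left(11 + 10\right) + 0\right) = \left(- \frac{1}{4}\right) \left(-13\right) \left(\left(11 + 10\right) + 0\right) = \frac{13 \left(21 + 0\right)}{4} = \frac{13}{4} \cdot 21 = \frac{273}{4}$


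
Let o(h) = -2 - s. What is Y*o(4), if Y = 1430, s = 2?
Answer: -5720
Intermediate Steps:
o(h) = -4 (o(h) = -2 - 1*2 = -2 - 2 = -4)
Y*o(4) = 1430*(-4) = -5720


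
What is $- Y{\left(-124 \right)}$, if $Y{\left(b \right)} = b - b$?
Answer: $0$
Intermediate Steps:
$Y{\left(b \right)} = 0$
$- Y{\left(-124 \right)} = \left(-1\right) 0 = 0$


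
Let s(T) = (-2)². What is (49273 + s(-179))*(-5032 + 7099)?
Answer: 101855559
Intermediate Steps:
s(T) = 4
(49273 + s(-179))*(-5032 + 7099) = (49273 + 4)*(-5032 + 7099) = 49277*2067 = 101855559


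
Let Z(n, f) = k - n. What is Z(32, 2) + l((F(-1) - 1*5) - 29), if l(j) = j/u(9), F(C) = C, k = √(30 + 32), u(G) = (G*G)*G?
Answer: -23363/729 + √62 ≈ -24.174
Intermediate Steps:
u(G) = G³ (u(G) = G²*G = G³)
k = √62 ≈ 7.8740
l(j) = j/729 (l(j) = j/(9³) = j/729)
Z(n, f) = √62 - n
Z(32, 2) + l((F(-1) - 1*5) - 29) = (√62 - 1*32) + ((-1 - 1*5) - 29)/729 = (√62 - 32) + ((-1 - 5) - 29)/729 = (-32 + √62) + (-6 - 29)/729 = (-32 + √62) + (1/729)*(-35) = (-32 + √62) - 35/729 = -23363/729 + √62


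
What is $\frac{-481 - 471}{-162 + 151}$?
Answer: $\frac{952}{11} \approx 86.545$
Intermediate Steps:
$\frac{-481 - 471}{-162 + 151} = - \frac{952}{-11} = \left(-952\right) \left(- \frac{1}{11}\right) = \frac{952}{11}$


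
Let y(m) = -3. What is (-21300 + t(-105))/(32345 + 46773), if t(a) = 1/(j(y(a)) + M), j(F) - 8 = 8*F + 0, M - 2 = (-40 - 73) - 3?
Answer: -2769001/10285340 ≈ -0.26922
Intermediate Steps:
M = -114 (M = 2 + ((-40 - 73) - 3) = 2 + (-113 - 3) = 2 - 116 = -114)
j(F) = 8 + 8*F (j(F) = 8 + (8*F + 0) = 8 + 8*F)
t(a) = -1/130 (t(a) = 1/((8 + 8*(-3)) - 114) = 1/((8 - 24) - 114) = 1/(-16 - 114) = 1/(-130) = -1/130)
(-21300 + t(-105))/(32345 + 46773) = (-21300 - 1/130)/(32345 + 46773) = -2769001/130/79118 = -2769001/130*1/79118 = -2769001/10285340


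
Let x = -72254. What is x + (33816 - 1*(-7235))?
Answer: -31203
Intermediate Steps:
x + (33816 - 1*(-7235)) = -72254 + (33816 - 1*(-7235)) = -72254 + (33816 + 7235) = -72254 + 41051 = -31203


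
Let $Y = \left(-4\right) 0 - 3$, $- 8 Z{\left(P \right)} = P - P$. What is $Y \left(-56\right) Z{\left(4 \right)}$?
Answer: $0$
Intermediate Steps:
$Z{\left(P \right)} = 0$ ($Z{\left(P \right)} = - \frac{P - P}{8} = \left(- \frac{1}{8}\right) 0 = 0$)
$Y = -3$ ($Y = 0 - 3 = -3$)
$Y \left(-56\right) Z{\left(4 \right)} = \left(-3\right) \left(-56\right) 0 = 168 \cdot 0 = 0$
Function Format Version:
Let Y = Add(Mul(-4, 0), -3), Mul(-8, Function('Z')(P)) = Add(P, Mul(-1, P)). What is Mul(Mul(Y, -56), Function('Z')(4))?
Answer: 0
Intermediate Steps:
Function('Z')(P) = 0 (Function('Z')(P) = Mul(Rational(-1, 8), Add(P, Mul(-1, P))) = Mul(Rational(-1, 8), 0) = 0)
Y = -3 (Y = Add(0, -3) = -3)
Mul(Mul(Y, -56), Function('Z')(4)) = Mul(Mul(-3, -56), 0) = Mul(168, 0) = 0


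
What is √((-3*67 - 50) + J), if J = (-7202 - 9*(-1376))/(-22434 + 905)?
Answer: I*√116449521369/21529 ≈ 15.851*I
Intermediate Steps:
J = -5182/21529 (J = (-7202 + 12384)/(-21529) = 5182*(-1/21529) = -5182/21529 ≈ -0.24070)
√((-3*67 - 50) + J) = √((-3*67 - 50) - 5182/21529) = √((-201 - 50) - 5182/21529) = √(-251 - 5182/21529) = √(-5408961/21529) = I*√116449521369/21529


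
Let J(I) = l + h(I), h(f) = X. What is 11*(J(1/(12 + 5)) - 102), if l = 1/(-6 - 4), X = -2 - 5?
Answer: -12001/10 ≈ -1200.1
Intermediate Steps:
X = -7
h(f) = -7
l = -1/10 (l = 1/(-10) = -1/10 ≈ -0.10000)
J(I) = -71/10 (J(I) = -1/10 - 7 = -71/10)
11*(J(1/(12 + 5)) - 102) = 11*(-71/10 - 102) = 11*(-1091/10) = -12001/10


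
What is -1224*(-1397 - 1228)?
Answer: 3213000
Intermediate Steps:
-1224*(-1397 - 1228) = -1224*(-2625) = 3213000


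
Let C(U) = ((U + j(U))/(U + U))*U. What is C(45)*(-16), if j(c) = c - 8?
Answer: -656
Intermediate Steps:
j(c) = -8 + c
C(U) = -4 + U (C(U) = ((U + (-8 + U))/(U + U))*U = ((-8 + 2*U)/((2*U)))*U = ((-8 + 2*U)*(1/(2*U)))*U = ((-8 + 2*U)/(2*U))*U = -4 + U)
C(45)*(-16) = (-4 + 45)*(-16) = 41*(-16) = -656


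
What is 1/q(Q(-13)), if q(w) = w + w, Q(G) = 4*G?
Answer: -1/104 ≈ -0.0096154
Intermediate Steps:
q(w) = 2*w
1/q(Q(-13)) = 1/(2*(4*(-13))) = 1/(2*(-52)) = 1/(-104) = -1/104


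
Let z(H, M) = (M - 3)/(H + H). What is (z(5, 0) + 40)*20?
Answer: 794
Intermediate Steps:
z(H, M) = (-3 + M)/(2*H) (z(H, M) = (-3 + M)/((2*H)) = (-3 + M)*(1/(2*H)) = (-3 + M)/(2*H))
(z(5, 0) + 40)*20 = ((½)*(-3 + 0)/5 + 40)*20 = ((½)*(⅕)*(-3) + 40)*20 = (-3/10 + 40)*20 = (397/10)*20 = 794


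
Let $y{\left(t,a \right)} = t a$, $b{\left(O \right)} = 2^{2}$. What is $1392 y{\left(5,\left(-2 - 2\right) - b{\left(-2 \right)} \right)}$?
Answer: $-55680$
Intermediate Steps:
$b{\left(O \right)} = 4$
$y{\left(t,a \right)} = a t$
$1392 y{\left(5,\left(-2 - 2\right) - b{\left(-2 \right)} \right)} = 1392 \left(\left(-2 - 2\right) - 4\right) 5 = 1392 \left(-4 - 4\right) 5 = 1392 \left(\left(-8\right) 5\right) = 1392 \left(-40\right) = -55680$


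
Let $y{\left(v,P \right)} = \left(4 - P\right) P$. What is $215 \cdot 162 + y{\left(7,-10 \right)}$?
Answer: $34690$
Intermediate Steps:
$y{\left(v,P \right)} = P \left(4 - P\right)$
$215 \cdot 162 + y{\left(7,-10 \right)} = 215 \cdot 162 - 10 \left(4 - -10\right) = 34830 - 10 \left(4 + 10\right) = 34830 - 140 = 34690$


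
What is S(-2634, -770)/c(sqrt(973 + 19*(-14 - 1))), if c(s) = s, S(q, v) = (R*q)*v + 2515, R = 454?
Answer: 920796235*sqrt(43)/172 ≈ 3.5105e+7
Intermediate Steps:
S(q, v) = 2515 + 454*q*v (S(q, v) = (454*q)*v + 2515 = 454*q*v + 2515 = 2515 + 454*q*v)
S(-2634, -770)/c(sqrt(973 + 19*(-14 - 1))) = (2515 + 454*(-2634)*(-770))/(sqrt(973 + 19*(-14 - 1))) = (2515 + 920793720)/(sqrt(973 + 19*(-15))) = 920796235/(sqrt(973 - 285)) = 920796235/(sqrt(688)) = 920796235/((4*sqrt(43))) = 920796235*(sqrt(43)/172) = 920796235*sqrt(43)/172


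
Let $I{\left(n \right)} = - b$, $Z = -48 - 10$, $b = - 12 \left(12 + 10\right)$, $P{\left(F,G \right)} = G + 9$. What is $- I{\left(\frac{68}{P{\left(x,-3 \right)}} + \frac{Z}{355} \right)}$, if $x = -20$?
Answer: $-264$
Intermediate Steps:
$P{\left(F,G \right)} = 9 + G$
$b = -264$ ($b = \left(-12\right) 22 = -264$)
$Z = -58$
$I{\left(n \right)} = 264$ ($I{\left(n \right)} = \left(-1\right) \left(-264\right) = 264$)
$- I{\left(\frac{68}{P{\left(x,-3 \right)}} + \frac{Z}{355} \right)} = \left(-1\right) 264 = -264$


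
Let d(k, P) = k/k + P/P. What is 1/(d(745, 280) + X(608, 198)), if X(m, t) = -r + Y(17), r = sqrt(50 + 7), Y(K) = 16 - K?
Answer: -1/56 - sqrt(57)/56 ≈ -0.15268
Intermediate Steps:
r = sqrt(57) ≈ 7.5498
d(k, P) = 2 (d(k, P) = 1 + 1 = 2)
X(m, t) = -1 - sqrt(57) (X(m, t) = -sqrt(57) + (16 - 1*17) = -sqrt(57) + (16 - 17) = -sqrt(57) - 1 = -1 - sqrt(57))
1/(d(745, 280) + X(608, 198)) = 1/(2 + (-1 - sqrt(57))) = 1/(1 - sqrt(57))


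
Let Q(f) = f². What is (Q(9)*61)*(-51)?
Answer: -251991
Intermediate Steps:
(Q(9)*61)*(-51) = (9²*61)*(-51) = (81*61)*(-51) = 4941*(-51) = -251991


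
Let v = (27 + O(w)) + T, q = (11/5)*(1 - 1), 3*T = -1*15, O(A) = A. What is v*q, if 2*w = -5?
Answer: 0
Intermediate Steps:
w = -5/2 (w = (1/2)*(-5) = -5/2 ≈ -2.5000)
T = -5 (T = (-1*15)/3 = (1/3)*(-15) = -5)
q = 0 (q = (11*(1/5))*0 = (11/5)*0 = 0)
v = 39/2 (v = (27 - 5/2) - 5 = 49/2 - 5 = 39/2 ≈ 19.500)
v*q = (39/2)*0 = 0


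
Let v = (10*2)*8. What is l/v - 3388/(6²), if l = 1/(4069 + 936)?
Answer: -678277591/7207200 ≈ -94.111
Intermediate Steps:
v = 160 (v = 20*8 = 160)
l = 1/5005 ≈ 0.00019980
l/v - 3388/(6²) = (1/5005)/160 - 3388/(6²) = (1/5005)*(1/160) - 3388/36 = 1/800800 - 3388*1/36 = 1/800800 - 847/9 = -678277591/7207200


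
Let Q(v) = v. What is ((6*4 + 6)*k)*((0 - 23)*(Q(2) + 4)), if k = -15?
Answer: 62100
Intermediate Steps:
((6*4 + 6)*k)*((0 - 23)*(Q(2) + 4)) = ((6*4 + 6)*(-15))*((0 - 23)*(2 + 4)) = ((24 + 6)*(-15))*(-23*6) = (30*(-15))*(-138) = -450*(-138) = 62100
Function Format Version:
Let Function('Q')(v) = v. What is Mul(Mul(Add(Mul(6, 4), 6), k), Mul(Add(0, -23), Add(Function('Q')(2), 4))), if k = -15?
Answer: 62100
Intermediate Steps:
Mul(Mul(Add(Mul(6, 4), 6), k), Mul(Add(0, -23), Add(Function('Q')(2), 4))) = Mul(Mul(Add(Mul(6, 4), 6), -15), Mul(Add(0, -23), Add(2, 4))) = Mul(Mul(Add(24, 6), -15), Mul(-23, 6)) = Mul(Mul(30, -15), -138) = Mul(-450, -138) = 62100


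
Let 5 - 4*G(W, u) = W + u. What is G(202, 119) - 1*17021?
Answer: -17100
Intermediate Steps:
G(W, u) = 5/4 - W/4 - u/4 (G(W, u) = 5/4 - (W + u)/4 = 5/4 + (-W/4 - u/4) = 5/4 - W/4 - u/4)
G(202, 119) - 1*17021 = (5/4 - 1/4*202 - 1/4*119) - 1*17021 = (5/4 - 101/2 - 119/4) - 17021 = -79 - 17021 = -17100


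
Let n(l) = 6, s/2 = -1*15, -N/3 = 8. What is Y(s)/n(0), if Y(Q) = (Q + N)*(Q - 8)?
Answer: 342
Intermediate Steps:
N = -24 (N = -3*8 = -24)
s = -30 (s = 2*(-1*15) = 2*(-15) = -30)
Y(Q) = (-24 + Q)*(-8 + Q) (Y(Q) = (Q - 24)*(Q - 8) = (-24 + Q)*(-8 + Q))
Y(s)/n(0) = (192 + (-30)² - 32*(-30))/6 = (192 + 900 + 960)*(⅙) = 2052*(⅙) = 342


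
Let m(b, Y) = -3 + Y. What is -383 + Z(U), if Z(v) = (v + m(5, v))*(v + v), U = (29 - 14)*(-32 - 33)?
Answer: 3807967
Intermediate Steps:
U = -975 (U = 15*(-65) = -975)
Z(v) = 2*v*(-3 + 2*v) (Z(v) = (v + (-3 + v))*(v + v) = (-3 + 2*v)*(2*v) = 2*v*(-3 + 2*v))
-383 + Z(U) = -383 + 2*(-975)*(-3 + 2*(-975)) = -383 + 2*(-975)*(-3 - 1950) = -383 + 2*(-975)*(-1953) = -383 + 3808350 = 3807967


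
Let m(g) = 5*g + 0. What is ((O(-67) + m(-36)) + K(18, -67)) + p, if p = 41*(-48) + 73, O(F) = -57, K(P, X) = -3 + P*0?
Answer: -2135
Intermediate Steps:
m(g) = 5*g
K(P, X) = -3 (K(P, X) = -3 + 0 = -3)
p = -1895 (p = -1968 + 73 = -1895)
((O(-67) + m(-36)) + K(18, -67)) + p = ((-57 + 5*(-36)) - 3) - 1895 = ((-57 - 180) - 3) - 1895 = (-237 - 3) - 1895 = -240 - 1895 = -2135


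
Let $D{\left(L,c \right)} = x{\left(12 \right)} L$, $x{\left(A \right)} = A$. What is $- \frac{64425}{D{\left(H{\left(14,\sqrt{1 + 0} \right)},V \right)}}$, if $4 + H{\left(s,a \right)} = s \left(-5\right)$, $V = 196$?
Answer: $\frac{21475}{296} \approx 72.551$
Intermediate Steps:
$H{\left(s,a \right)} = -4 - 5 s$ ($H{\left(s,a \right)} = -4 + s \left(-5\right) = -4 - 5 s$)
$D{\left(L,c \right)} = 12 L$
$- \frac{64425}{D{\left(H{\left(14,\sqrt{1 + 0} \right)},V \right)}} = - \frac{64425}{12 \left(-4 - 70\right)} = - \frac{64425}{12 \left(-74\right)} = - \frac{64425}{-888} = \left(-64425\right) \left(- \frac{1}{888}\right) = \frac{21475}{296}$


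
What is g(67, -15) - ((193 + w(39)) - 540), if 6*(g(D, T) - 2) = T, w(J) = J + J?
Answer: 537/2 ≈ 268.50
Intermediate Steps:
w(J) = 2*J
g(D, T) = 2 + T/6
g(67, -15) - ((193 + w(39)) - 540) = (2 + (1/6)*(-15)) - ((193 + 2*39) - 540) = (2 - 5/2) - ((193 + 78) - 540) = -1/2 - (271 - 540) = -1/2 - 1*(-269) = -1/2 + 269 = 537/2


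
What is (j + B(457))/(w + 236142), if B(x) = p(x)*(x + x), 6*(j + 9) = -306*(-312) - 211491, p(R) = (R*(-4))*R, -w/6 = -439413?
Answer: -1527142579/5745240 ≈ -265.81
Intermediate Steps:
w = 2636478 (w = -6*(-439413) = 2636478)
p(R) = -4*R² (p(R) = (-4*R)*R = -4*R²)
j = -38691/2 (j = -9 + (-306*(-312) - 211491)/6 = -9 + (95472 - 211491)/6 = -9 + (⅙)*(-116019) = -9 - 38673/2 = -38691/2 ≈ -19346.)
B(x) = -8*x³ (B(x) = (-4*x²)*(x + x) = (-4*x²)*(2*x) = -8*x³)
(j + B(457))/(w + 236142) = (-38691/2 - 8*457³)/(2636478 + 236142) = (-38691/2 - 8*95443993)/2872620 = (-38691/2 - 763551944)*(1/2872620) = -1527142579/2*1/2872620 = -1527142579/5745240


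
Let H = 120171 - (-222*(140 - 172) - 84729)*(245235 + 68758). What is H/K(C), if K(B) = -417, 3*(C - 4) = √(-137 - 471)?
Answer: -8124608932/139 ≈ -5.8450e+7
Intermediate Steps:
C = 4 + 4*I*√38/3 (C = 4 + √(-137 - 471)/3 = 4 + √(-608)/3 = 4 + (4*I*√38)/3 = 4 + 4*I*√38/3 ≈ 4.0 + 8.2192*I)
H = 24373826796 (H = 120171 - (-222*(-32) - 84729)*313993 = 120171 - (7104 - 84729)*313993 = 120171 - (-77625)*313993 = 120171 - 1*(-24373706625) = 120171 + 24373706625 = 24373826796)
H/K(C) = 24373826796/(-417) = 24373826796*(-1/417) = -8124608932/139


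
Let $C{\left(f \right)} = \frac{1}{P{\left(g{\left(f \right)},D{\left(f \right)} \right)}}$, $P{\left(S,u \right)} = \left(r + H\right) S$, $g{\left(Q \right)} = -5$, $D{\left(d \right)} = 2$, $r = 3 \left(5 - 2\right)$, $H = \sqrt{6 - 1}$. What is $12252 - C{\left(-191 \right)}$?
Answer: $\frac{4655769}{380} - \frac{\sqrt{5}}{380} \approx 12252.0$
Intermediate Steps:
$H = \sqrt{5} \approx 2.2361$
$r = 9$ ($r = 3 \cdot 3 = 9$)
$P{\left(S,u \right)} = S \left(9 + \sqrt{5}\right)$ ($P{\left(S,u \right)} = \left(9 + \sqrt{5}\right) S = S \left(9 + \sqrt{5}\right)$)
$C{\left(f \right)} = \frac{1}{-45 - 5 \sqrt{5}}$ ($C{\left(f \right)} = \frac{1}{\left(-5\right) \left(9 + \sqrt{5}\right)} = \frac{1}{-45 - 5 \sqrt{5}}$)
$12252 - C{\left(-191 \right)} = 12252 - \left(- \frac{9}{380} + \frac{\sqrt{5}}{380}\right) = 12252 + \left(\frac{9}{380} - \frac{\sqrt{5}}{380}\right) = \frac{4655769}{380} - \frac{\sqrt{5}}{380}$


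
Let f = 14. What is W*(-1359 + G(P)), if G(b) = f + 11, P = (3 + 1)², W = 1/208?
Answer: -667/104 ≈ -6.4135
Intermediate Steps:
W = 1/208 ≈ 0.0048077
P = 16 (P = 4² = 16)
G(b) = 25 (G(b) = 14 + 11 = 25)
W*(-1359 + G(P)) = (-1359 + 25)/208 = (1/208)*(-1334) = -667/104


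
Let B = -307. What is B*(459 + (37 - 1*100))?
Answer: -121572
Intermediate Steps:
B*(459 + (37 - 1*100)) = -307*(459 + (37 - 1*100)) = -307*(459 + (37 - 100)) = -307*(459 - 63) = -307*396 = -121572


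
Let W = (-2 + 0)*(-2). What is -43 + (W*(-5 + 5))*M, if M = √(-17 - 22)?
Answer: -43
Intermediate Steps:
W = 4 (W = -2*(-2) = 4)
M = I*√39 (M = √(-39) = I*√39 ≈ 6.245*I)
-43 + (W*(-5 + 5))*M = -43 + (4*(-5 + 5))*(I*√39) = -43 + (4*0)*(I*√39) = -43 + 0*(I*√39) = -43 + 0 = -43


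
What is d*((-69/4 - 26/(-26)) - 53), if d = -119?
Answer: 32963/4 ≈ 8240.8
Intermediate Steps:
d*((-69/4 - 26/(-26)) - 53) = -119*((-69/4 - 26/(-26)) - 53) = -119*((-69*¼ - 26*(-1/26)) - 53) = -119*((-69/4 + 1) - 53) = -119*(-65/4 - 53) = -119*(-277/4) = 32963/4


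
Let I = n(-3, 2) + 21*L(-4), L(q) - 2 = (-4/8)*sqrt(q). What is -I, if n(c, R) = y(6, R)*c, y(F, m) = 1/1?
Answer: -39 + 21*I ≈ -39.0 + 21.0*I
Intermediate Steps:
y(F, m) = 1
n(c, R) = c (n(c, R) = 1*c = c)
L(q) = 2 - sqrt(q)/2 (L(q) = 2 + (-4/8)*sqrt(q) = 2 + (-4*1/8)*sqrt(q) = 2 - sqrt(q)/2)
I = 39 - 21*I (I = -3 + 21*(2 - I) = -3 + (42 - 21*I) = 39 - 21*I ≈ 39.0 - 21.0*I)
-I = -(39 - 21*I) = -39 + 21*I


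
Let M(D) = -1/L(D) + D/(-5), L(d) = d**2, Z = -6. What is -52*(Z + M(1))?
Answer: 1872/5 ≈ 374.40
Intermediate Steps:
M(D) = -1/D**2 - D/5 (M(D) = -1/(D**2) + D/(-5) = -1/D**2 + D*(-1/5) = -1/D**2 - D/5)
-52*(Z + M(1)) = -52*(-6 + (-1/1**2 - 1/5*1)) = -52*(-6 + (-1*1 - 1/5)) = -52*(-6 + (-1 - 1/5)) = -52*(-6 - 6/5) = -52*(-36/5) = 1872/5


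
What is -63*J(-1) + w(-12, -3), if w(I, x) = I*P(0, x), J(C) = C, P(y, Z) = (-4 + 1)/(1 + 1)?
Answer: 81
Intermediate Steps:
P(y, Z) = -3/2
w(I, x) = -3*I/2 (w(I, x) = I*(-3/2) = -3*I/2)
-63*J(-1) + w(-12, -3) = -63*(-1) - 3/2*(-12) = 63 + 18 = 81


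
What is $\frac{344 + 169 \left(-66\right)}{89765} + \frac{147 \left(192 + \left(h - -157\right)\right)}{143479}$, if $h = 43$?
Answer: $\frac{103474582}{367982641} \approx 0.28119$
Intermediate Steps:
$\frac{344 + 169 \left(-66\right)}{89765} + \frac{147 \left(192 + \left(h - -157\right)\right)}{143479} = \frac{344 + 169 \left(-66\right)}{89765} + \frac{147 \left(192 + \left(43 - -157\right)\right)}{143479} = \left(344 - 11154\right) \frac{1}{89765} + 147 \left(192 + \left(43 + 157\right)\right) \frac{1}{143479} = \left(-10810\right) \frac{1}{89765} + 147 \left(192 + 200\right) \frac{1}{143479} = - \frac{2162}{17953} + 147 \cdot 392 \cdot \frac{1}{143479} = - \frac{2162}{17953} + 57624 \cdot \frac{1}{143479} = - \frac{2162}{17953} + \frac{8232}{20497} = \frac{103474582}{367982641}$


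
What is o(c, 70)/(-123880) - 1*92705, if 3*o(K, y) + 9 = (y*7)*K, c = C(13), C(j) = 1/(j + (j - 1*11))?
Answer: -103358658671/1114920 ≈ -92705.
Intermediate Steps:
C(j) = 1/(-11 + 2*j) (C(j) = 1/(j + (j - 11)) = 1/(j + (-11 + j)) = 1/(-11 + 2*j))
c = 1/15 (c = 1/(-11 + 2*13) = 1/(-11 + 26) = 1/15 ≈ 0.066667)
o(K, y) = -3 + 7*K*y/3 (o(K, y) = -3 + ((y*7)*K)/3 = -3 + ((7*y)*K)/3 = -3 + (7*K*y)/3 = -3 + 7*K*y/3)
o(c, 70)/(-123880) - 1*92705 = (-3 + (7/3)*(1/15)*70)/(-123880) - 1*92705 = (-3 + 98/9)*(-1/123880) - 92705 = (71/9)*(-1/123880) - 92705 = -71/1114920 - 92705 = -103358658671/1114920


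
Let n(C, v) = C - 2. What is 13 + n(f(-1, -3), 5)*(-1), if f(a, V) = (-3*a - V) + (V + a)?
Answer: 13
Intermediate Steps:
f(a, V) = -2*a (f(a, V) = (-V - 3*a) + (V + a) = -2*a)
n(C, v) = -2 + C
13 + n(f(-1, -3), 5)*(-1) = 13 + (-2 - 2*(-1))*(-1) = 13 + (-2 + 2)*(-1) = 13 + 0*(-1) = 13 + 0 = 13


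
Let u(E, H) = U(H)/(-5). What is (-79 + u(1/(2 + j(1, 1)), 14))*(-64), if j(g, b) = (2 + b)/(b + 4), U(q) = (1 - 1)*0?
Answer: 5056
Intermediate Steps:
U(q) = 0 (U(q) = 0*0 = 0)
j(g, b) = (2 + b)/(4 + b)
u(E, H) = 0 (u(E, H) = 0/(-5) = 0*(-⅕) = 0)
(-79 + u(1/(2 + j(1, 1)), 14))*(-64) = (-79 + 0)*(-64) = -79*(-64) = 5056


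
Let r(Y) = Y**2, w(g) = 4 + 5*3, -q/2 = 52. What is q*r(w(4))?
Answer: -37544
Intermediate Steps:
q = -104 (q = -2*52 = -104)
w(g) = 19 (w(g) = 4 + 15 = 19)
q*r(w(4)) = -104*19**2 = -104*361 = -37544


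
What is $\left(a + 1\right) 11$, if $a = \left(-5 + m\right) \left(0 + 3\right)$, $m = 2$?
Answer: $-88$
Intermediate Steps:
$a = -9$ ($a = \left(-5 + 2\right) \left(0 + 3\right) = \left(-3\right) 3 = -9$)
$\left(a + 1\right) 11 = \left(-9 + 1\right) 11 = \left(-8\right) 11 = -88$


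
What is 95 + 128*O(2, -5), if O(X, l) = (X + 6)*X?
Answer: 2143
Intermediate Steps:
O(X, l) = X*(6 + X) (O(X, l) = (6 + X)*X = X*(6 + X))
95 + 128*O(2, -5) = 95 + 128*(2*(6 + 2)) = 95 + 128*(2*8) = 95 + 128*16 = 95 + 2048 = 2143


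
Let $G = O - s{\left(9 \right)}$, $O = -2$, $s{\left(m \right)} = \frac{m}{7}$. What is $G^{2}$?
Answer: $\frac{529}{49} \approx 10.796$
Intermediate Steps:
$s{\left(m \right)} = \frac{m}{7}$ ($s{\left(m \right)} = m \frac{1}{7} = \frac{m}{7}$)
$G = - \frac{23}{7}$ ($G = -2 - \frac{1}{7} \cdot 9 = -2 - \frac{9}{7} = - \frac{23}{7} \approx -3.2857$)
$G^{2} = \left(- \frac{23}{7}\right)^{2} = \frac{529}{49}$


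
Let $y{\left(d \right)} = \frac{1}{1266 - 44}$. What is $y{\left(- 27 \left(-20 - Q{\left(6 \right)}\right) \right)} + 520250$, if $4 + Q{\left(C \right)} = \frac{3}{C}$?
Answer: $\frac{635745501}{1222} \approx 5.2025 \cdot 10^{5}$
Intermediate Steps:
$Q{\left(C \right)} = -4 + \frac{3}{C}$
$y{\left(d \right)} = \frac{1}{1222}$
$y{\left(- 27 \left(-20 - Q{\left(6 \right)}\right) \right)} + 520250 = \frac{1}{1222} + 520250 = \frac{635745501}{1222}$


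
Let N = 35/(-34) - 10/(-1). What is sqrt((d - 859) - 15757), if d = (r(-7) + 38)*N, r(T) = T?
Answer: 3*I*sqrt(2098514)/34 ≈ 127.82*I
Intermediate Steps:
N = 305/34 (N = 35*(-1/34) - 10*(-1) = -35/34 + 10 = 305/34 ≈ 8.9706)
d = 9455/34 (d = (-7 + 38)*(305/34) = 31*(305/34) = 9455/34 ≈ 278.09)
sqrt((d - 859) - 15757) = sqrt((9455/34 - 859) - 15757) = sqrt(-19751/34 - 15757) = sqrt(-555489/34) = 3*I*sqrt(2098514)/34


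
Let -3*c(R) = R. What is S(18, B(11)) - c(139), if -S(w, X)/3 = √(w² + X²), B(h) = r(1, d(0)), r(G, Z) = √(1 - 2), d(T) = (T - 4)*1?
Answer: 139/3 - 3*√323 ≈ -7.5833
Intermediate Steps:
d(T) = -4 + T (d(T) = (-4 + T)*1 = -4 + T)
c(R) = -R/3
r(G, Z) = I (r(G, Z) = √(-1) = I)
B(h) = I
S(w, X) = -3*√(X² + w²) (S(w, X) = -3*√(w² + X²) = -3*√(X² + w²))
S(18, B(11)) - c(139) = -3*√(I² + 18²) - (-1)*139/3 = -3*√(-1 + 324) - 1*(-139/3) = -3*√323 + 139/3 = 139/3 - 3*√323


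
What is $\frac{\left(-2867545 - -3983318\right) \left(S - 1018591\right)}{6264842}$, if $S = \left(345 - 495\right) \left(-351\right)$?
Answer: $- \frac{1077770887393}{6264842} \approx -1.7203 \cdot 10^{5}$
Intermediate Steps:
$S = 52650$ ($S = \left(-150\right) \left(-351\right) = 52650$)
$\frac{\left(-2867545 - -3983318\right) \left(S - 1018591\right)}{6264842} = \frac{\left(-2867545 - -3983318\right) \left(52650 - 1018591\right)}{6264842} = \left(-2867545 + 3983318\right) \left(-965941\right) \frac{1}{6264842} = 1115773 \left(-965941\right) \frac{1}{6264842} = \left(-1077770887393\right) \frac{1}{6264842} = - \frac{1077770887393}{6264842}$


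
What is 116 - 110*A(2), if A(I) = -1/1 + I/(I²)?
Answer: 171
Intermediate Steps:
A(I) = -1 + 1/I (A(I) = -1*1 + I/I² = -1 + 1/I)
116 - 110*A(2) = 116 - 110*(1 - 1*2)/2 = 116 - 55*(1 - 2) = 116 - 55*(-1) = 116 - 110*(-½) = 116 + 55 = 171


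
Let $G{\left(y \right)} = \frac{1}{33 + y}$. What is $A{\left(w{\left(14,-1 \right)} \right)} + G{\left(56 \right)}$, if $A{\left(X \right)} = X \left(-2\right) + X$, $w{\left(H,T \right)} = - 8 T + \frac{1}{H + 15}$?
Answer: $- \frac{20708}{2581} \approx -8.0233$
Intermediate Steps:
$w{\left(H,T \right)} = \frac{1}{15 + H} - 8 T$ ($w{\left(H,T \right)} = - 8 T + \frac{1}{15 + H} = \frac{1}{15 + H} - 8 T$)
$A{\left(X \right)} = - X$ ($A{\left(X \right)} = - 2 X + X = - X$)
$A{\left(w{\left(14,-1 \right)} \right)} + G{\left(56 \right)} = - \frac{1 - -120 - 112 \left(-1\right)}{15 + 14} + \frac{1}{33 + 56} = - \frac{1 + 120 + 112}{29} + \frac{1}{89} = - \frac{233}{29} + \frac{1}{89} = - \frac{20708}{2581}$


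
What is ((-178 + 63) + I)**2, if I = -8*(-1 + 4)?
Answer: 19321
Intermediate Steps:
I = -24 (I = -8*3 = -24)
((-178 + 63) + I)**2 = ((-178 + 63) - 24)**2 = (-115 - 24)**2 = (-139)**2 = 19321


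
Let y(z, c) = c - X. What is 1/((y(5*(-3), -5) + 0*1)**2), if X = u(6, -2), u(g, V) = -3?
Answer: 1/4 ≈ 0.25000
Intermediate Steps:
X = -3
y(z, c) = 3 + c (y(z, c) = c - 1*(-3) = c + 3 = 3 + c)
1/((y(5*(-3), -5) + 0*1)**2) = 1/(((3 - 5) + 0*1)**2) = 1/((-2 + 0)**2) = 1/((-2)**2) = 1/4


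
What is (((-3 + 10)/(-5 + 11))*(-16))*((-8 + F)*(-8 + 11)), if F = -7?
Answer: 840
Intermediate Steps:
(((-3 + 10)/(-5 + 11))*(-16))*((-8 + F)*(-8 + 11)) = (((-3 + 10)/(-5 + 11))*(-16))*((-8 - 7)*(-8 + 11)) = ((7/6)*(-16))*(-15*3) = ((7*(⅙))*(-16))*(-45) = ((7/6)*(-16))*(-45) = -56/3*(-45) = 840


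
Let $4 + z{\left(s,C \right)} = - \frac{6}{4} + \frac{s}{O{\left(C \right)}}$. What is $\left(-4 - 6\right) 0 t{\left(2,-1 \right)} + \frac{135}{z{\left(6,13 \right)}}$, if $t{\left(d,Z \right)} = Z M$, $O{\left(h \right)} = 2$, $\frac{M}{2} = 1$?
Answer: $-54$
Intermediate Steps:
$M = 2$ ($M = 2 \cdot 1 = 2$)
$z{\left(s,C \right)} = - \frac{11}{2} + \frac{s}{2}$ ($z{\left(s,C \right)} = -4 + \left(- \frac{6}{4} + \frac{s}{2}\right) = -4 + \left(\left(-6\right) \frac{1}{4} + s \frac{1}{2}\right) = -4 + \left(- \frac{3}{2} + \frac{s}{2}\right) = - \frac{11}{2} + \frac{s}{2}$)
$t{\left(d,Z \right)} = 2 Z$ ($t{\left(d,Z \right)} = Z 2 = 2 Z$)
$\left(-4 - 6\right) 0 t{\left(2,-1 \right)} + \frac{135}{z{\left(6,13 \right)}} = \left(-4 - 6\right) 0 \cdot 2 \left(-1\right) + \frac{135}{- \frac{11}{2} + \frac{1}{2} \cdot 6} = \left(-10\right) 0 \left(-2\right) + \frac{135}{- \frac{11}{2} + 3} = 0 \left(-2\right) + \frac{135}{- \frac{5}{2}} = 0 + 135 \left(- \frac{2}{5}\right) = 0 - 54 = -54$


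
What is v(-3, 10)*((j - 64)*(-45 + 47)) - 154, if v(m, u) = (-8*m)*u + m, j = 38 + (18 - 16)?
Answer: -11530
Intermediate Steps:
j = 40 (j = 38 + 2 = 40)
v(m, u) = m - 8*m*u (v(m, u) = -8*m*u + m = m - 8*m*u)
v(-3, 10)*((j - 64)*(-45 + 47)) - 154 = (-3*(1 - 8*10))*((40 - 64)*(-45 + 47)) - 154 = (-3*(1 - 80))*(-24*2) - 154 = -3*(-79)*(-48) - 154 = 237*(-48) - 154 = -11376 - 154 = -11530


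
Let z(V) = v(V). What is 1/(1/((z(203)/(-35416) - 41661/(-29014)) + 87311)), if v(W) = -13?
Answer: 44859375818211/513779912 ≈ 87312.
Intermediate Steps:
z(V) = -13
1/(1/((z(203)/(-35416) - 41661/(-29014)) + 87311)) = 1/(1/((-13/(-35416) - 41661/(-29014)) + 87311)) = 1/(1/((-13*(-1/35416) - 41661*(-1/29014)) + 87311)) = 1/(1/((13/35416 + 41661/29014) + 87311)) = 1/(1/(737921579/513779912 + 87311)) = 1/(1/(44859375818211/513779912)) = 1/(513779912/44859375818211) = 44859375818211/513779912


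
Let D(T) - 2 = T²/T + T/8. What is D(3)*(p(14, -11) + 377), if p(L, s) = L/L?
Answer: 8127/4 ≈ 2031.8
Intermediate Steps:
p(L, s) = 1
D(T) = 2 + 9*T/8 (D(T) = 2 + (T²/T + T/8) = 2 + (T + T*(⅛)) = 2 + (T + T/8) = 2 + 9*T/8)
D(3)*(p(14, -11) + 377) = (2 + (9/8)*3)*(1 + 377) = (2 + 27/8)*378 = (43/8)*378 = 8127/4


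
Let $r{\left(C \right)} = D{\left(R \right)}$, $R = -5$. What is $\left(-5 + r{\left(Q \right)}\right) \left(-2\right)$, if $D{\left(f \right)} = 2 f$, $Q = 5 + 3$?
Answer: $30$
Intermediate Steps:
$Q = 8$
$r{\left(C \right)} = -10$ ($r{\left(C \right)} = 2 \left(-5\right) = -10$)
$\left(-5 + r{\left(Q \right)}\right) \left(-2\right) = \left(-5 - 10\right) \left(-2\right) = \left(-15\right) \left(-2\right) = 30$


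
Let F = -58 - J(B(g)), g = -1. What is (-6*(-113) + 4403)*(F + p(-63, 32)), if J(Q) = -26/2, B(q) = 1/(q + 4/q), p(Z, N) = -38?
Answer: -421723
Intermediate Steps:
J(Q) = -13 (J(Q) = -26*½ = -13)
F = -45 (F = -58 - 1*(-13) = -58 + 13 = -45)
(-6*(-113) + 4403)*(F + p(-63, 32)) = (-6*(-113) + 4403)*(-45 - 38) = (678 + 4403)*(-83) = 5081*(-83) = -421723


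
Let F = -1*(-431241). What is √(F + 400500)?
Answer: √831741 ≈ 912.00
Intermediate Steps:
F = 431241
√(F + 400500) = √(431241 + 400500) = √831741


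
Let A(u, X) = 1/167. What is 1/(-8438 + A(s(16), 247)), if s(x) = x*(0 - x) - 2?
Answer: -167/1409145 ≈ -0.00011851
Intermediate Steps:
s(x) = -2 - x² (s(x) = x*(-x) - 2 = -x² - 2 = -2 - x²)
A(u, X) = 1/167
1/(-8438 + A(s(16), 247)) = 1/(-8438 + 1/167) = 1/(-1409145/167) = -167/1409145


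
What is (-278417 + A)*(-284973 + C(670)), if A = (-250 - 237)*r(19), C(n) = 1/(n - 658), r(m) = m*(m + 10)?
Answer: 934860492475/6 ≈ 1.5581e+11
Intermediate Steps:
r(m) = m*(10 + m)
C(n) = 1/(-658 + n)
A = -268337 (A = (-250 - 237)*(19*(10 + 19)) = -9253*29 = -487*551 = -268337)
(-278417 + A)*(-284973 + C(670)) = (-278417 - 268337)*(-284973 + 1/(-658 + 670)) = -546754*(-284973 + 1/12) = -546754*(-3419675/12) = 934860492475/6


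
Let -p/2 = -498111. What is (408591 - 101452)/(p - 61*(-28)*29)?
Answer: 307139/1045754 ≈ 0.29370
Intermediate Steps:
p = 996222 (p = -2*(-498111) = 996222)
(408591 - 101452)/(p - 61*(-28)*29) = (408591 - 101452)/(996222 - 61*(-28)*29) = 307139/(996222 + 1708*29) = 307139/(996222 + 49532) = 307139/1045754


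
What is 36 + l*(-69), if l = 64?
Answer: -4380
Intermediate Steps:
36 + l*(-69) = 36 + 64*(-69) = 36 - 4416 = -4380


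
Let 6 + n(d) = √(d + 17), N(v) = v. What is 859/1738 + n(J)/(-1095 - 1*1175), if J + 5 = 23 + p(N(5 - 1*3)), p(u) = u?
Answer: 980179/1972630 - √37/2270 ≈ 0.49421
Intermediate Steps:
J = 20 (J = -5 + (23 + (5 - 1*3)) = -5 + (23 + (5 - 3)) = -5 + (23 + 2) = -5 + 25 = 20)
n(d) = -6 + √(17 + d) (n(d) = -6 + √(d + 17) = -6 + √(17 + d))
859/1738 + n(J)/(-1095 - 1*1175) = 859/1738 + (-6 + √(17 + 20))/(-1095 - 1*1175) = 859*(1/1738) + (-6 + √37)/(-1095 - 1175) = 859/1738 + (-6 + √37)/(-2270) = 859/1738 + (-6 + √37)*(-1/2270) = 859/1738 + (3/1135 - √37/2270) = 980179/1972630 - √37/2270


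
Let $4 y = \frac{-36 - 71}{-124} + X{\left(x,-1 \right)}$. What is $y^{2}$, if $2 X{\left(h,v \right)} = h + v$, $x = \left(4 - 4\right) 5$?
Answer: $\frac{2025}{246016} \approx 0.0082312$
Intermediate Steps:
$x = 0$ ($x = 0 \cdot 5 = 0$)
$X{\left(h,v \right)} = \frac{h}{2} + \frac{v}{2}$ ($X{\left(h,v \right)} = \frac{h + v}{2} = \frac{h}{2} + \frac{v}{2}$)
$y = \frac{45}{496}$ ($y = \frac{\frac{-36 - 71}{-124} + \left(\frac{1}{2} \cdot 0 + \frac{1}{2} \left(-1\right)\right)}{4} = \frac{\left(-36 - 71\right) \left(- \frac{1}{124}\right) + \left(0 - \frac{1}{2}\right)}{4} = \frac{\left(-107\right) \left(- \frac{1}{124}\right) - \frac{1}{2}}{4} = \frac{\frac{107}{124} - \frac{1}{2}}{4} = \frac{1}{4} \cdot \frac{45}{124} = \frac{45}{496} \approx 0.090726$)
$y^{2} = \left(\frac{45}{496}\right)^{2} = \frac{2025}{246016}$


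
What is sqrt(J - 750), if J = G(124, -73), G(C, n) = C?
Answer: I*sqrt(626) ≈ 25.02*I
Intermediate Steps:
J = 124
sqrt(J - 750) = sqrt(124 - 750) = sqrt(-626) = I*sqrt(626)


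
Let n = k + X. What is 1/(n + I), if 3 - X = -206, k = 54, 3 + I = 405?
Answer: 1/665 ≈ 0.0015038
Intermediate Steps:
I = 402 (I = -3 + 405 = 402)
X = 209 (X = 3 - 1*(-206) = 3 + 206 = 209)
n = 263 (n = 54 + 209 = 263)
1/(n + I) = 1/(263 + 402) = 1/665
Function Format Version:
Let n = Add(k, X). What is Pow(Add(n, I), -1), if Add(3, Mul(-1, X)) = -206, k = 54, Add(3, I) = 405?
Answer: Rational(1, 665) ≈ 0.0015038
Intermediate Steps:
I = 402 (I = Add(-3, 405) = 402)
X = 209 (X = Add(3, Mul(-1, -206)) = Add(3, 206) = 209)
n = 263 (n = Add(54, 209) = 263)
Pow(Add(n, I), -1) = Pow(Add(263, 402), -1) = Pow(665, -1) = Rational(1, 665)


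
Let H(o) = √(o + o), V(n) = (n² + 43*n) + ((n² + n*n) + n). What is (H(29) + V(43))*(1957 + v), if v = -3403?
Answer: -10756794 - 1446*√58 ≈ -1.0768e+7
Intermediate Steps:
V(n) = 3*n² + 44*n (V(n) = (n² + 43*n) + ((n² + n²) + n) = (n² + 43*n) + (2*n² + n) = (n² + 43*n) + (n + 2*n²) = 3*n² + 44*n)
H(o) = √2*√o (H(o) = √(2*o) = √2*√o)
(H(29) + V(43))*(1957 + v) = (√2*√29 + 43*(44 + 3*43))*(1957 - 3403) = (√58 + 43*(44 + 129))*(-1446) = (√58 + 43*173)*(-1446) = (√58 + 7439)*(-1446) = (7439 + √58)*(-1446) = -10756794 - 1446*√58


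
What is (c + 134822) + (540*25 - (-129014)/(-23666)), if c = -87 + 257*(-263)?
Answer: 954195945/11833 ≈ 80639.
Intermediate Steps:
c = -67678 (c = -87 - 67591 = -67678)
(c + 134822) + (540*25 - (-129014)/(-23666)) = (-67678 + 134822) + (540*25 - (-129014)/(-23666)) = 67144 + (13500 - (-129014)*(-1)/23666) = 67144 + (13500 - 1*64507/11833) = 67144 + (13500 - 64507/11833) = 67144 + 159680993/11833 = 954195945/11833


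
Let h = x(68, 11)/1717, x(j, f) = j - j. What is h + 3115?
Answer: 3115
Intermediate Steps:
x(j, f) = 0
h = 0 (h = 0/1717 = 0*(1/1717) = 0)
h + 3115 = 0 + 3115 = 3115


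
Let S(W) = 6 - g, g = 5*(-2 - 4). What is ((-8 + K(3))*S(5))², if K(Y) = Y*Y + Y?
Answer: 20736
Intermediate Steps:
g = -30 (g = 5*(-6) = -30)
K(Y) = Y + Y² (K(Y) = Y² + Y = Y + Y²)
S(W) = 36 (S(W) = 6 - 1*(-30) = 6 + 30 = 36)
((-8 + K(3))*S(5))² = ((-8 + 3*(1 + 3))*36)² = ((-8 + 3*4)*36)² = ((-8 + 12)*36)² = (4*36)² = 144² = 20736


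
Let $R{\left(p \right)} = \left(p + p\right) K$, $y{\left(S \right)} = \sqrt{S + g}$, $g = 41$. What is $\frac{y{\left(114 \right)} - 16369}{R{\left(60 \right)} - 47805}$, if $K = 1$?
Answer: $\frac{16369}{47685} - \frac{\sqrt{155}}{47685} \approx 0.34301$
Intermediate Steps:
$y{\left(S \right)} = \sqrt{41 + S}$ ($y{\left(S \right)} = \sqrt{S + 41} = \sqrt{41 + S}$)
$R{\left(p \right)} = 2 p$ ($R{\left(p \right)} = \left(p + p\right) 1 = 2 p 1 = 2 p$)
$\frac{y{\left(114 \right)} - 16369}{R{\left(60 \right)} - 47805} = \frac{\sqrt{41 + 114} - 16369}{2 \cdot 60 - 47805} = \frac{\sqrt{155} - 16369}{120 - 47805} = \frac{-16369 + \sqrt{155}}{-47685} = \left(-16369 + \sqrt{155}\right) \left(- \frac{1}{47685}\right) = \frac{16369}{47685} - \frac{\sqrt{155}}{47685}$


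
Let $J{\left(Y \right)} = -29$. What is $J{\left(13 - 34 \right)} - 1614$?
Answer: $-1643$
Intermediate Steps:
$J{\left(13 - 34 \right)} - 1614 = -29 - 1614 = -1643$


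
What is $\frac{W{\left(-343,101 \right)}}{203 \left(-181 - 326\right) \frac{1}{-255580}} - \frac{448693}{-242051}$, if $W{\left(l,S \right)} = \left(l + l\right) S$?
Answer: $- \frac{47101329416897}{273759681} \approx -1.7205 \cdot 10^{5}$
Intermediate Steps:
$W{\left(l,S \right)} = 2 S l$ ($W{\left(l,S \right)} = 2 l S = 2 S l$)
$\frac{W{\left(-343,101 \right)}}{203 \left(-181 - 326\right) \frac{1}{-255580}} - \frac{448693}{-242051} = \frac{2 \cdot 101 \left(-343\right)}{203 \left(-181 - 326\right) \frac{1}{-255580}} - \frac{448693}{-242051} = - \frac{69286}{203 \left(-507\right) \left(- \frac{1}{255580}\right)} - - \frac{448693}{242051} = - \frac{69286}{\left(-102921\right) \left(- \frac{1}{255580}\right)} + \frac{448693}{242051} = - \frac{69286}{\frac{7917}{19660}} + \frac{448693}{242051} = \left(-69286\right) \frac{19660}{7917} + \frac{448693}{242051} = - \frac{194594680}{1131} + \frac{448693}{242051} = - \frac{47101329416897}{273759681}$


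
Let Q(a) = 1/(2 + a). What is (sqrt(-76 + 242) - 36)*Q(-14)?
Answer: 3 - sqrt(166)/12 ≈ 1.9263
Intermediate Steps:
(sqrt(-76 + 242) - 36)*Q(-14) = (sqrt(-76 + 242) - 36)/(2 - 14) = (sqrt(166) - 36)/(-12) = (-36 + sqrt(166))*(-1/12) = 3 - sqrt(166)/12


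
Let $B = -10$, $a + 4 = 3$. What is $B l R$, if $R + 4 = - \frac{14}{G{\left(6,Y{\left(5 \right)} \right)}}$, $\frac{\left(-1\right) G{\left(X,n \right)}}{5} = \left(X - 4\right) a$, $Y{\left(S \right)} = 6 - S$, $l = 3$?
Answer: $162$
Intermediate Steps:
$a = -1$ ($a = -4 + 3 = -1$)
$G{\left(X,n \right)} = -20 + 5 X$ ($G{\left(X,n \right)} = - 5 \left(X - 4\right) \left(-1\right) = - 5 \left(-4 + X\right) \left(-1\right) = - 5 \left(4 - X\right) = -20 + 5 X$)
$R = - \frac{27}{5}$ ($R = -4 - \frac{14}{-20 + 5 \cdot 6} = -4 - \frac{14}{-20 + 30} = -4 - \frac{14}{10} = -4 - \frac{7}{5} = - \frac{27}{5} \approx -5.4$)
$B l R = - 10 \cdot 3 \left(- \frac{27}{5}\right) = \left(-10\right) \left(- \frac{81}{5}\right) = 162$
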